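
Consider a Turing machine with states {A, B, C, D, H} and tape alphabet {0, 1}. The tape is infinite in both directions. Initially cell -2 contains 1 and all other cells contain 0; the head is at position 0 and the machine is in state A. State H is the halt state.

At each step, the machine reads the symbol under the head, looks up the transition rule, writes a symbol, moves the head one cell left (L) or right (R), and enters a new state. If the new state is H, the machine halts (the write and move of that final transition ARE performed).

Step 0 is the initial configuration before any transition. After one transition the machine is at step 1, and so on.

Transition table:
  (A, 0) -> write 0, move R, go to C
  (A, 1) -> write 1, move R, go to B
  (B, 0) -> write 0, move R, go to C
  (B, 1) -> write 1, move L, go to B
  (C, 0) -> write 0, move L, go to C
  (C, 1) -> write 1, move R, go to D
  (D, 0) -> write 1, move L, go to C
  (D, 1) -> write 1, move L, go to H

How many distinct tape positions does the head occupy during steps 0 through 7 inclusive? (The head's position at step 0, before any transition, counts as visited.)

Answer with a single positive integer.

Answer: 4

Derivation:
Step 1: in state A at pos 0, read 0 -> (A,0)->write 0,move R,goto C. Now: state=C, head=1, tape[-3..2]=010000 (head:     ^)
Step 2: in state C at pos 1, read 0 -> (C,0)->write 0,move L,goto C. Now: state=C, head=0, tape[-3..2]=010000 (head:    ^)
Step 3: in state C at pos 0, read 0 -> (C,0)->write 0,move L,goto C. Now: state=C, head=-1, tape[-3..2]=010000 (head:   ^)
Step 4: in state C at pos -1, read 0 -> (C,0)->write 0,move L,goto C. Now: state=C, head=-2, tape[-3..2]=010000 (head:  ^)
Step 5: in state C at pos -2, read 1 -> (C,1)->write 1,move R,goto D. Now: state=D, head=-1, tape[-3..2]=010000 (head:   ^)
Step 6: in state D at pos -1, read 0 -> (D,0)->write 1,move L,goto C. Now: state=C, head=-2, tape[-3..2]=011000 (head:  ^)
Step 7: in state C at pos -2, read 1 -> (C,1)->write 1,move R,goto D. Now: state=D, head=-1, tape[-3..2]=011000 (head:   ^)
Head positions at steps 0..7: starting at 0, distinct positions visited = {-2, -1, 0, 1} -> 4 position(s)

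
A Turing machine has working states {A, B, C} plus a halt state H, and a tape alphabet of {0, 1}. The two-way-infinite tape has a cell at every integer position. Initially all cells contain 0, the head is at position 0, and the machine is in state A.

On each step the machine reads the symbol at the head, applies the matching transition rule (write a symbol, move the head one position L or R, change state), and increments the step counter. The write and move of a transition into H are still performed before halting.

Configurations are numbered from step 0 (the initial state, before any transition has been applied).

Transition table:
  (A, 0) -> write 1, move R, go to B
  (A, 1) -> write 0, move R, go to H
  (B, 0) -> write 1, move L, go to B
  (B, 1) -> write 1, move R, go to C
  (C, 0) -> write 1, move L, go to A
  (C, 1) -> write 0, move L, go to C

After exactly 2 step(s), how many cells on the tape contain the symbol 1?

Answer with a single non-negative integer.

Answer: 2

Derivation:
Step 1: in state A at pos 0, read 0 -> (A,0)->write 1,move R,goto B. Now: state=B, head=1, tape[-1..2]=0100 (head:   ^)
Step 2: in state B at pos 1, read 0 -> (B,0)->write 1,move L,goto B. Now: state=B, head=0, tape[-1..2]=0110 (head:  ^)
Cells containing 1 after step 2: {0, 1} -> 2 cell(s)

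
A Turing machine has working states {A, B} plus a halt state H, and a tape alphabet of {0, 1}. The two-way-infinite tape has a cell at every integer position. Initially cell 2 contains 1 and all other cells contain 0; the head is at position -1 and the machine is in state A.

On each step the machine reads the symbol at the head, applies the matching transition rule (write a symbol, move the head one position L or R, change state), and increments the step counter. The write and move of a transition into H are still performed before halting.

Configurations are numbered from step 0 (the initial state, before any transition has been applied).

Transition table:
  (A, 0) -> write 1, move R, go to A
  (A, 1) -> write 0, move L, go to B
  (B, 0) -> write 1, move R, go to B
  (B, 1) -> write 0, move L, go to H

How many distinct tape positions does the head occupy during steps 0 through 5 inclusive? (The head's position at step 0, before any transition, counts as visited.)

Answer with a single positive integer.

Step 1: in state A at pos -1, read 0 -> (A,0)->write 1,move R,goto A. Now: state=A, head=0, tape[-2..3]=010010 (head:   ^)
Step 2: in state A at pos 0, read 0 -> (A,0)->write 1,move R,goto A. Now: state=A, head=1, tape[-2..3]=011010 (head:    ^)
Step 3: in state A at pos 1, read 0 -> (A,0)->write 1,move R,goto A. Now: state=A, head=2, tape[-2..3]=011110 (head:     ^)
Step 4: in state A at pos 2, read 1 -> (A,1)->write 0,move L,goto B. Now: state=B, head=1, tape[-2..3]=011100 (head:    ^)
Step 5: in state B at pos 1, read 1 -> (B,1)->write 0,move L,goto H. Now: state=H, head=0, tape[-2..3]=011000 (head:   ^)
Head positions at steps 0..5: starting at -1, distinct positions visited = {-1, 0, 1, 2} -> 4 position(s)

Answer: 4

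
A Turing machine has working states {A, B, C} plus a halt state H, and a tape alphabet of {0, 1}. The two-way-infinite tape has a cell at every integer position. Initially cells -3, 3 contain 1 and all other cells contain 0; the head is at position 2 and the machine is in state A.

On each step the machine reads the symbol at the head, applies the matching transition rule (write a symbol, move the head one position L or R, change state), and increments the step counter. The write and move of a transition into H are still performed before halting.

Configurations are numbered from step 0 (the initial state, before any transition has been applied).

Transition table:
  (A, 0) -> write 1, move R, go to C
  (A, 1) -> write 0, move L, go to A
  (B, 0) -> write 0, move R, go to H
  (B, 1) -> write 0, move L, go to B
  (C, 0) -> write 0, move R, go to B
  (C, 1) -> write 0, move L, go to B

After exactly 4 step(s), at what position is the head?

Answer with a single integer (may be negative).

Step 1: in state A at pos 2, read 0 -> (A,0)->write 1,move R,goto C. Now: state=C, head=3, tape[-4..4]=010000110 (head:        ^)
Step 2: in state C at pos 3, read 1 -> (C,1)->write 0,move L,goto B. Now: state=B, head=2, tape[-4..4]=010000100 (head:       ^)
Step 3: in state B at pos 2, read 1 -> (B,1)->write 0,move L,goto B. Now: state=B, head=1, tape[-4..4]=010000000 (head:      ^)
Step 4: in state B at pos 1, read 0 -> (B,0)->write 0,move R,goto H. Now: state=H, head=2, tape[-4..4]=010000000 (head:       ^)

Answer: 2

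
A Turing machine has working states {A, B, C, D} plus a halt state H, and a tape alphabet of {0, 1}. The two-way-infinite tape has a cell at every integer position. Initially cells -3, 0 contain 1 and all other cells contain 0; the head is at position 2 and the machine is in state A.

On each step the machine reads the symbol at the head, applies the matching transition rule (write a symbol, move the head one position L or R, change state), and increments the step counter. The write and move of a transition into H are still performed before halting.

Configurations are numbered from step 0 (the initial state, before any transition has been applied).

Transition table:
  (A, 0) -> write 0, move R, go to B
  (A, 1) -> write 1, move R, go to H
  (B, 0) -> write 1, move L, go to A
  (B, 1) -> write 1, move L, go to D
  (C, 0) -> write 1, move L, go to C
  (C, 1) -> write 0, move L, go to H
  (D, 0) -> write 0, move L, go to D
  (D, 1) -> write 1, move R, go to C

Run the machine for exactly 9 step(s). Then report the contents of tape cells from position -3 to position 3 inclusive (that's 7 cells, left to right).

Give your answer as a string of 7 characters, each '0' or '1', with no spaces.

Answer: 1000101

Derivation:
Step 1: in state A at pos 2, read 0 -> (A,0)->write 0,move R,goto B. Now: state=B, head=3, tape[-4..4]=010010000 (head:        ^)
Step 2: in state B at pos 3, read 0 -> (B,0)->write 1,move L,goto A. Now: state=A, head=2, tape[-4..4]=010010010 (head:       ^)
Step 3: in state A at pos 2, read 0 -> (A,0)->write 0,move R,goto B. Now: state=B, head=3, tape[-4..4]=010010010 (head:        ^)
Step 4: in state B at pos 3, read 1 -> (B,1)->write 1,move L,goto D. Now: state=D, head=2, tape[-4..4]=010010010 (head:       ^)
Step 5: in state D at pos 2, read 0 -> (D,0)->write 0,move L,goto D. Now: state=D, head=1, tape[-4..4]=010010010 (head:      ^)
Step 6: in state D at pos 1, read 0 -> (D,0)->write 0,move L,goto D. Now: state=D, head=0, tape[-4..4]=010010010 (head:     ^)
Step 7: in state D at pos 0, read 1 -> (D,1)->write 1,move R,goto C. Now: state=C, head=1, tape[-4..4]=010010010 (head:      ^)
Step 8: in state C at pos 1, read 0 -> (C,0)->write 1,move L,goto C. Now: state=C, head=0, tape[-4..4]=010011010 (head:     ^)
Step 9: in state C at pos 0, read 1 -> (C,1)->write 0,move L,goto H. Now: state=H, head=-1, tape[-4..4]=010001010 (head:    ^)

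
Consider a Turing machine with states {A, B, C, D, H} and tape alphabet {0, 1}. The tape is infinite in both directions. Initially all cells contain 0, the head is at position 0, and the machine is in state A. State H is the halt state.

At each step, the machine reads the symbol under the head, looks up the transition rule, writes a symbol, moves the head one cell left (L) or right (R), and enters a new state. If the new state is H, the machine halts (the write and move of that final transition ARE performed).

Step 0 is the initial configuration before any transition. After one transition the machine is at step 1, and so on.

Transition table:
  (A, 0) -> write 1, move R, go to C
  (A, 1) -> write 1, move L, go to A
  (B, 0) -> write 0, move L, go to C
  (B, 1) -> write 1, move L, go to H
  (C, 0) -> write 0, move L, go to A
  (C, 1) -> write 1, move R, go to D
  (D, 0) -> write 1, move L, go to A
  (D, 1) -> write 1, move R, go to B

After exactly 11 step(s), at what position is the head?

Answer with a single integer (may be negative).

Answer: 1

Derivation:
Step 1: in state A at pos 0, read 0 -> (A,0)->write 1,move R,goto C. Now: state=C, head=1, tape[-1..2]=0100 (head:   ^)
Step 2: in state C at pos 1, read 0 -> (C,0)->write 0,move L,goto A. Now: state=A, head=0, tape[-1..2]=0100 (head:  ^)
Step 3: in state A at pos 0, read 1 -> (A,1)->write 1,move L,goto A. Now: state=A, head=-1, tape[-2..2]=00100 (head:  ^)
Step 4: in state A at pos -1, read 0 -> (A,0)->write 1,move R,goto C. Now: state=C, head=0, tape[-2..2]=01100 (head:   ^)
Step 5: in state C at pos 0, read 1 -> (C,1)->write 1,move R,goto D. Now: state=D, head=1, tape[-2..2]=01100 (head:    ^)
Step 6: in state D at pos 1, read 0 -> (D,0)->write 1,move L,goto A. Now: state=A, head=0, tape[-2..2]=01110 (head:   ^)
Step 7: in state A at pos 0, read 1 -> (A,1)->write 1,move L,goto A. Now: state=A, head=-1, tape[-2..2]=01110 (head:  ^)
Step 8: in state A at pos -1, read 1 -> (A,1)->write 1,move L,goto A. Now: state=A, head=-2, tape[-3..2]=001110 (head:  ^)
Step 9: in state A at pos -2, read 0 -> (A,0)->write 1,move R,goto C. Now: state=C, head=-1, tape[-3..2]=011110 (head:   ^)
Step 10: in state C at pos -1, read 1 -> (C,1)->write 1,move R,goto D. Now: state=D, head=0, tape[-3..2]=011110 (head:    ^)
Step 11: in state D at pos 0, read 1 -> (D,1)->write 1,move R,goto B. Now: state=B, head=1, tape[-3..2]=011110 (head:     ^)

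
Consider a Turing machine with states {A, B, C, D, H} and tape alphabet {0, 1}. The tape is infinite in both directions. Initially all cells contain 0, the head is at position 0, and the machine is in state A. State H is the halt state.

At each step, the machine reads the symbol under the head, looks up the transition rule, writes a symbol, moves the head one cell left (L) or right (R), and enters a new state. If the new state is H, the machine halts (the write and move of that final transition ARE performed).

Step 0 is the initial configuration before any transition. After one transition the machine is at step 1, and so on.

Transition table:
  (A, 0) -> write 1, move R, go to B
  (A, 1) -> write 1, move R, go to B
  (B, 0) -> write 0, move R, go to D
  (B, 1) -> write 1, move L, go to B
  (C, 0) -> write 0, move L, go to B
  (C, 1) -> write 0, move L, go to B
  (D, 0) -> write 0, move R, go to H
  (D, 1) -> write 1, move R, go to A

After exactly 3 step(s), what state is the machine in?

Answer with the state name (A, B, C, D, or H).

Answer: H

Derivation:
Step 1: in state A at pos 0, read 0 -> (A,0)->write 1,move R,goto B. Now: state=B, head=1, tape[-1..2]=0100 (head:   ^)
Step 2: in state B at pos 1, read 0 -> (B,0)->write 0,move R,goto D. Now: state=D, head=2, tape[-1..3]=01000 (head:    ^)
Step 3: in state D at pos 2, read 0 -> (D,0)->write 0,move R,goto H. Now: state=H, head=3, tape[-1..4]=010000 (head:     ^)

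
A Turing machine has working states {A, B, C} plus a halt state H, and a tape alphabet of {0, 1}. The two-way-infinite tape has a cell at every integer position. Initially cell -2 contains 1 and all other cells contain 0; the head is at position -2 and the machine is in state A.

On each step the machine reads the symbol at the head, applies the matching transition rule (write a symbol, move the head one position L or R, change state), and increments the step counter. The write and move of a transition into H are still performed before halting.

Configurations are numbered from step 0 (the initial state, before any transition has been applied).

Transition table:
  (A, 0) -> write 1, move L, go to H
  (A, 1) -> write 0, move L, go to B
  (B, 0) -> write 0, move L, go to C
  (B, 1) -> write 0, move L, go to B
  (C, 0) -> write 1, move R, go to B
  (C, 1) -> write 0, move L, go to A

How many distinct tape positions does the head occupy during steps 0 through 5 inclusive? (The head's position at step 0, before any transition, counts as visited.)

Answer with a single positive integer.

Answer: 4

Derivation:
Step 1: in state A at pos -2, read 1 -> (A,1)->write 0,move L,goto B. Now: state=B, head=-3, tape[-4..-1]=0000 (head:  ^)
Step 2: in state B at pos -3, read 0 -> (B,0)->write 0,move L,goto C. Now: state=C, head=-4, tape[-5..-1]=00000 (head:  ^)
Step 3: in state C at pos -4, read 0 -> (C,0)->write 1,move R,goto B. Now: state=B, head=-3, tape[-5..-1]=01000 (head:   ^)
Step 4: in state B at pos -3, read 0 -> (B,0)->write 0,move L,goto C. Now: state=C, head=-4, tape[-5..-1]=01000 (head:  ^)
Step 5: in state C at pos -4, read 1 -> (C,1)->write 0,move L,goto A. Now: state=A, head=-5, tape[-6..-1]=000000 (head:  ^)
Head positions at steps 0..5: starting at -2, distinct positions visited = {-5, -4, -3, -2} -> 4 position(s)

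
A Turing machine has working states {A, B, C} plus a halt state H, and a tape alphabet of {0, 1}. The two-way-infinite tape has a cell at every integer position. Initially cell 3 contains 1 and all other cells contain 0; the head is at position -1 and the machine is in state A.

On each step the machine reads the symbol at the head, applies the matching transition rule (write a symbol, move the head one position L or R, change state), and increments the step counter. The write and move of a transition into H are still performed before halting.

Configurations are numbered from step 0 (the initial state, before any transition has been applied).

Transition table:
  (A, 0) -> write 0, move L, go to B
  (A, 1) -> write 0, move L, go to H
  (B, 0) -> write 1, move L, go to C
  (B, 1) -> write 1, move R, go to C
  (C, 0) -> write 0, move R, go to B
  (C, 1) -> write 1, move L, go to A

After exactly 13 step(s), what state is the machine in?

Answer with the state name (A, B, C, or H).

Step 1: in state A at pos -1, read 0 -> (A,0)->write 0,move L,goto B. Now: state=B, head=-2, tape[-3..4]=00000010 (head:  ^)
Step 2: in state B at pos -2, read 0 -> (B,0)->write 1,move L,goto C. Now: state=C, head=-3, tape[-4..4]=001000010 (head:  ^)
Step 3: in state C at pos -3, read 0 -> (C,0)->write 0,move R,goto B. Now: state=B, head=-2, tape[-4..4]=001000010 (head:   ^)
Step 4: in state B at pos -2, read 1 -> (B,1)->write 1,move R,goto C. Now: state=C, head=-1, tape[-4..4]=001000010 (head:    ^)
Step 5: in state C at pos -1, read 0 -> (C,0)->write 0,move R,goto B. Now: state=B, head=0, tape[-4..4]=001000010 (head:     ^)
Step 6: in state B at pos 0, read 0 -> (B,0)->write 1,move L,goto C. Now: state=C, head=-1, tape[-4..4]=001010010 (head:    ^)
Step 7: in state C at pos -1, read 0 -> (C,0)->write 0,move R,goto B. Now: state=B, head=0, tape[-4..4]=001010010 (head:     ^)
Step 8: in state B at pos 0, read 1 -> (B,1)->write 1,move R,goto C. Now: state=C, head=1, tape[-4..4]=001010010 (head:      ^)
Step 9: in state C at pos 1, read 0 -> (C,0)->write 0,move R,goto B. Now: state=B, head=2, tape[-4..4]=001010010 (head:       ^)
Step 10: in state B at pos 2, read 0 -> (B,0)->write 1,move L,goto C. Now: state=C, head=1, tape[-4..4]=001010110 (head:      ^)
Step 11: in state C at pos 1, read 0 -> (C,0)->write 0,move R,goto B. Now: state=B, head=2, tape[-4..4]=001010110 (head:       ^)
Step 12: in state B at pos 2, read 1 -> (B,1)->write 1,move R,goto C. Now: state=C, head=3, tape[-4..4]=001010110 (head:        ^)
Step 13: in state C at pos 3, read 1 -> (C,1)->write 1,move L,goto A. Now: state=A, head=2, tape[-4..4]=001010110 (head:       ^)

Answer: A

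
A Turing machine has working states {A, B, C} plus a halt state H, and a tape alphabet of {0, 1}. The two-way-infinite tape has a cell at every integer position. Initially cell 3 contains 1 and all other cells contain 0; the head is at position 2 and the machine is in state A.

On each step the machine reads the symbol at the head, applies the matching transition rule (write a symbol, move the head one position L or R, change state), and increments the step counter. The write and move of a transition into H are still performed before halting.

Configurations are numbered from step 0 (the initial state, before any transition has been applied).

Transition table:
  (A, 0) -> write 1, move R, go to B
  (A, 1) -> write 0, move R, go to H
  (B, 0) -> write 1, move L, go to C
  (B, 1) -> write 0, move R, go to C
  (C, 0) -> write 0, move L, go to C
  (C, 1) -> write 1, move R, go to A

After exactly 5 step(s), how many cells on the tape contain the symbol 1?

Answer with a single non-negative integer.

Answer: 1

Derivation:
Step 1: in state A at pos 2, read 0 -> (A,0)->write 1,move R,goto B. Now: state=B, head=3, tape[1..4]=0110 (head:   ^)
Step 2: in state B at pos 3, read 1 -> (B,1)->write 0,move R,goto C. Now: state=C, head=4, tape[1..5]=01000 (head:    ^)
Step 3: in state C at pos 4, read 0 -> (C,0)->write 0,move L,goto C. Now: state=C, head=3, tape[1..5]=01000 (head:   ^)
Step 4: in state C at pos 3, read 0 -> (C,0)->write 0,move L,goto C. Now: state=C, head=2, tape[1..5]=01000 (head:  ^)
Step 5: in state C at pos 2, read 1 -> (C,1)->write 1,move R,goto A. Now: state=A, head=3, tape[1..5]=01000 (head:   ^)
Cells containing 1 after step 5: {2} -> 1 cell(s)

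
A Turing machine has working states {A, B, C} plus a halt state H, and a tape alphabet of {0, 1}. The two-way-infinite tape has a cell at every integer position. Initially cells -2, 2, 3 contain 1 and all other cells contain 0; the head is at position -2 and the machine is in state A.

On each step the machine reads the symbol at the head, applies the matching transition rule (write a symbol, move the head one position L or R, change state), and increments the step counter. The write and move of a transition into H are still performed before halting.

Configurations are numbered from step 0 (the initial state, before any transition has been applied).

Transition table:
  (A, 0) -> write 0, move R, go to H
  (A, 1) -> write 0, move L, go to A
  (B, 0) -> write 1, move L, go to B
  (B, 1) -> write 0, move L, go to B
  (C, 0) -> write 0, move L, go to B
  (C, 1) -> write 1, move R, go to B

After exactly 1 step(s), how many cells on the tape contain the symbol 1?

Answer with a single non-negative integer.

Answer: 2

Derivation:
Step 1: in state A at pos -2, read 1 -> (A,1)->write 0,move L,goto A. Now: state=A, head=-3, tape[-4..4]=000000110 (head:  ^)
Cells containing 1 after step 1: {2, 3} -> 2 cell(s)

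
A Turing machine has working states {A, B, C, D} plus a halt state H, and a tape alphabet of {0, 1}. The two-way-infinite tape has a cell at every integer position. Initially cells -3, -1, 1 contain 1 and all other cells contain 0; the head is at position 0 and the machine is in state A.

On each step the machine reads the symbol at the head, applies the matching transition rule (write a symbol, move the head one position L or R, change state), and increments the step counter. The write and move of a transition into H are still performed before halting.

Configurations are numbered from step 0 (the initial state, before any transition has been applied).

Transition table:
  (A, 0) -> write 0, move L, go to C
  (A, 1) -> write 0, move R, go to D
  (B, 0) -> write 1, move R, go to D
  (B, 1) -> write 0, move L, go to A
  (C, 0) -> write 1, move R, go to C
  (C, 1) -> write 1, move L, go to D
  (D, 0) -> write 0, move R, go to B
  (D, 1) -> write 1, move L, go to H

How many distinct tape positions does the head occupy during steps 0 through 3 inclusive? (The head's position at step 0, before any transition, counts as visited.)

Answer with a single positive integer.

Step 1: in state A at pos 0, read 0 -> (A,0)->write 0,move L,goto C. Now: state=C, head=-1, tape[-4..2]=0101010 (head:    ^)
Step 2: in state C at pos -1, read 1 -> (C,1)->write 1,move L,goto D. Now: state=D, head=-2, tape[-4..2]=0101010 (head:   ^)
Step 3: in state D at pos -2, read 0 -> (D,0)->write 0,move R,goto B. Now: state=B, head=-1, tape[-4..2]=0101010 (head:    ^)
Head positions at steps 0..3: starting at 0, distinct positions visited = {-2, -1, 0} -> 3 position(s)

Answer: 3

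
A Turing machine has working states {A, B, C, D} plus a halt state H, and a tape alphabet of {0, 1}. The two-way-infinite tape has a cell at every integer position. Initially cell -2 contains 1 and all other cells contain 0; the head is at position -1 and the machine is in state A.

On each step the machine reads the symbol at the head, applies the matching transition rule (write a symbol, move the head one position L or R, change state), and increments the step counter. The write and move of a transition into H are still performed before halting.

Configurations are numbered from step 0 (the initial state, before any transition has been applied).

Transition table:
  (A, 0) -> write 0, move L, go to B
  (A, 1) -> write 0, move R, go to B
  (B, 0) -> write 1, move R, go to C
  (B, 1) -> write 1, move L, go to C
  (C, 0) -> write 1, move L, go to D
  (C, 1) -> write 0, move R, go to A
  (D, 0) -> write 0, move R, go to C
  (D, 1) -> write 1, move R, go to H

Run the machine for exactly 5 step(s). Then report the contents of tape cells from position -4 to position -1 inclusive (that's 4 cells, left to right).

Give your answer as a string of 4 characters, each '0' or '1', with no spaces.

Step 1: in state A at pos -1, read 0 -> (A,0)->write 0,move L,goto B. Now: state=B, head=-2, tape[-3..0]=0100 (head:  ^)
Step 2: in state B at pos -2, read 1 -> (B,1)->write 1,move L,goto C. Now: state=C, head=-3, tape[-4..0]=00100 (head:  ^)
Step 3: in state C at pos -3, read 0 -> (C,0)->write 1,move L,goto D. Now: state=D, head=-4, tape[-5..0]=001100 (head:  ^)
Step 4: in state D at pos -4, read 0 -> (D,0)->write 0,move R,goto C. Now: state=C, head=-3, tape[-5..0]=001100 (head:   ^)
Step 5: in state C at pos -3, read 1 -> (C,1)->write 0,move R,goto A. Now: state=A, head=-2, tape[-5..0]=000100 (head:    ^)

Answer: 0010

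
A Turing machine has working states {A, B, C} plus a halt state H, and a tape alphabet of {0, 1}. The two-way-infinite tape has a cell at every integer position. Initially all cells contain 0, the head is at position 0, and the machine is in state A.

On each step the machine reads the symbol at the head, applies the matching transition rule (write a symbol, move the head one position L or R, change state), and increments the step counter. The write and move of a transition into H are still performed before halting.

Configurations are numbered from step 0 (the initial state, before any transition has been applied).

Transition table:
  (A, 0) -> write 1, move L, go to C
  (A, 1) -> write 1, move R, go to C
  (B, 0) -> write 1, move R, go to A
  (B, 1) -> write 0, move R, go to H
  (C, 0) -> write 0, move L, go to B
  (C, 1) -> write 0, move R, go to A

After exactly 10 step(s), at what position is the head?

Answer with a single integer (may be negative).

Step 1: in state A at pos 0, read 0 -> (A,0)->write 1,move L,goto C. Now: state=C, head=-1, tape[-2..1]=0010 (head:  ^)
Step 2: in state C at pos -1, read 0 -> (C,0)->write 0,move L,goto B. Now: state=B, head=-2, tape[-3..1]=00010 (head:  ^)
Step 3: in state B at pos -2, read 0 -> (B,0)->write 1,move R,goto A. Now: state=A, head=-1, tape[-3..1]=01010 (head:   ^)
Step 4: in state A at pos -1, read 0 -> (A,0)->write 1,move L,goto C. Now: state=C, head=-2, tape[-3..1]=01110 (head:  ^)
Step 5: in state C at pos -2, read 1 -> (C,1)->write 0,move R,goto A. Now: state=A, head=-1, tape[-3..1]=00110 (head:   ^)
Step 6: in state A at pos -1, read 1 -> (A,1)->write 1,move R,goto C. Now: state=C, head=0, tape[-3..1]=00110 (head:    ^)
Step 7: in state C at pos 0, read 1 -> (C,1)->write 0,move R,goto A. Now: state=A, head=1, tape[-3..2]=001000 (head:     ^)
Step 8: in state A at pos 1, read 0 -> (A,0)->write 1,move L,goto C. Now: state=C, head=0, tape[-3..2]=001010 (head:    ^)
Step 9: in state C at pos 0, read 0 -> (C,0)->write 0,move L,goto B. Now: state=B, head=-1, tape[-3..2]=001010 (head:   ^)
Step 10: in state B at pos -1, read 1 -> (B,1)->write 0,move R,goto H. Now: state=H, head=0, tape[-3..2]=000010 (head:    ^)

Answer: 0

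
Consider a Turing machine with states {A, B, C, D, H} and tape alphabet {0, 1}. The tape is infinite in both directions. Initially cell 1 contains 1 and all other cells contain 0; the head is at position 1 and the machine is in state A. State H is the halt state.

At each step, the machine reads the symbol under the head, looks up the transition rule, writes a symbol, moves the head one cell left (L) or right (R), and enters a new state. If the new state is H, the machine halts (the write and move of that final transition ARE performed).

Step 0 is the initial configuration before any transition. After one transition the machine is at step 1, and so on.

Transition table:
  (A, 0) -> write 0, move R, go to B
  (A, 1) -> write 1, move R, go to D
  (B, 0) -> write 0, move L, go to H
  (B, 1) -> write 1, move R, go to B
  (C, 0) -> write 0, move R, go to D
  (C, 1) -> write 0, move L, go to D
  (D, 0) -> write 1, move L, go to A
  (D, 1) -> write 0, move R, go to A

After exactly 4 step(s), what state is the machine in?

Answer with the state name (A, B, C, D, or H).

Answer: A

Derivation:
Step 1: in state A at pos 1, read 1 -> (A,1)->write 1,move R,goto D. Now: state=D, head=2, tape[0..3]=0100 (head:   ^)
Step 2: in state D at pos 2, read 0 -> (D,0)->write 1,move L,goto A. Now: state=A, head=1, tape[0..3]=0110 (head:  ^)
Step 3: in state A at pos 1, read 1 -> (A,1)->write 1,move R,goto D. Now: state=D, head=2, tape[0..3]=0110 (head:   ^)
Step 4: in state D at pos 2, read 1 -> (D,1)->write 0,move R,goto A. Now: state=A, head=3, tape[0..4]=01000 (head:    ^)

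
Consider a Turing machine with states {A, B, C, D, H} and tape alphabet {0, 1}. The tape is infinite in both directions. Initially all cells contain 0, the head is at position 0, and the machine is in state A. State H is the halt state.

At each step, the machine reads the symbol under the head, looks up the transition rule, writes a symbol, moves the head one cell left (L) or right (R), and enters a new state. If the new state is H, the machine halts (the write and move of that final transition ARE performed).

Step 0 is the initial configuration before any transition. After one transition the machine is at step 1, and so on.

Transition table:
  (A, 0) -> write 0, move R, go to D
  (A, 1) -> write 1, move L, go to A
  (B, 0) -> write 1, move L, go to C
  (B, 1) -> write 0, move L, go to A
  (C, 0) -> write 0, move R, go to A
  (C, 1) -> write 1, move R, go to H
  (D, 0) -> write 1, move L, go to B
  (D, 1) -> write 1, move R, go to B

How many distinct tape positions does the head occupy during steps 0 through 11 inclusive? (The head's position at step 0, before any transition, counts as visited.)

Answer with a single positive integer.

Answer: 3

Derivation:
Step 1: in state A at pos 0, read 0 -> (A,0)->write 0,move R,goto D. Now: state=D, head=1, tape[-1..2]=0000 (head:   ^)
Step 2: in state D at pos 1, read 0 -> (D,0)->write 1,move L,goto B. Now: state=B, head=0, tape[-1..2]=0010 (head:  ^)
Step 3: in state B at pos 0, read 0 -> (B,0)->write 1,move L,goto C. Now: state=C, head=-1, tape[-2..2]=00110 (head:  ^)
Step 4: in state C at pos -1, read 0 -> (C,0)->write 0,move R,goto A. Now: state=A, head=0, tape[-2..2]=00110 (head:   ^)
Step 5: in state A at pos 0, read 1 -> (A,1)->write 1,move L,goto A. Now: state=A, head=-1, tape[-2..2]=00110 (head:  ^)
Step 6: in state A at pos -1, read 0 -> (A,0)->write 0,move R,goto D. Now: state=D, head=0, tape[-2..2]=00110 (head:   ^)
Step 7: in state D at pos 0, read 1 -> (D,1)->write 1,move R,goto B. Now: state=B, head=1, tape[-2..2]=00110 (head:    ^)
Step 8: in state B at pos 1, read 1 -> (B,1)->write 0,move L,goto A. Now: state=A, head=0, tape[-2..2]=00100 (head:   ^)
Step 9: in state A at pos 0, read 1 -> (A,1)->write 1,move L,goto A. Now: state=A, head=-1, tape[-2..2]=00100 (head:  ^)
Step 10: in state A at pos -1, read 0 -> (A,0)->write 0,move R,goto D. Now: state=D, head=0, tape[-2..2]=00100 (head:   ^)
Step 11: in state D at pos 0, read 1 -> (D,1)->write 1,move R,goto B. Now: state=B, head=1, tape[-2..2]=00100 (head:    ^)
Head positions at steps 0..11: starting at 0, distinct positions visited = {-1, 0, 1} -> 3 position(s)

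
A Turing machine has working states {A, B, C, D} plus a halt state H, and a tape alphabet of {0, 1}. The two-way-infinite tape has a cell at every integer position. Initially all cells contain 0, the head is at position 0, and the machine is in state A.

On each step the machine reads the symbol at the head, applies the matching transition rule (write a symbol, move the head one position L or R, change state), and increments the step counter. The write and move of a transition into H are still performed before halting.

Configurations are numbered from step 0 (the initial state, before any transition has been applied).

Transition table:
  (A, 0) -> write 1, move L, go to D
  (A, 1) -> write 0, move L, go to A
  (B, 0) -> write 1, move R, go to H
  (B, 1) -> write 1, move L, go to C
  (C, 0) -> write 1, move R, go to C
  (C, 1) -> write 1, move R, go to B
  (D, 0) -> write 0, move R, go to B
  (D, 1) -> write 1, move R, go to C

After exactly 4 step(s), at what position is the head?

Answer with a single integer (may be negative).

Step 1: in state A at pos 0, read 0 -> (A,0)->write 1,move L,goto D. Now: state=D, head=-1, tape[-2..1]=0010 (head:  ^)
Step 2: in state D at pos -1, read 0 -> (D,0)->write 0,move R,goto B. Now: state=B, head=0, tape[-2..1]=0010 (head:   ^)
Step 3: in state B at pos 0, read 1 -> (B,1)->write 1,move L,goto C. Now: state=C, head=-1, tape[-2..1]=0010 (head:  ^)
Step 4: in state C at pos -1, read 0 -> (C,0)->write 1,move R,goto C. Now: state=C, head=0, tape[-2..1]=0110 (head:   ^)

Answer: 0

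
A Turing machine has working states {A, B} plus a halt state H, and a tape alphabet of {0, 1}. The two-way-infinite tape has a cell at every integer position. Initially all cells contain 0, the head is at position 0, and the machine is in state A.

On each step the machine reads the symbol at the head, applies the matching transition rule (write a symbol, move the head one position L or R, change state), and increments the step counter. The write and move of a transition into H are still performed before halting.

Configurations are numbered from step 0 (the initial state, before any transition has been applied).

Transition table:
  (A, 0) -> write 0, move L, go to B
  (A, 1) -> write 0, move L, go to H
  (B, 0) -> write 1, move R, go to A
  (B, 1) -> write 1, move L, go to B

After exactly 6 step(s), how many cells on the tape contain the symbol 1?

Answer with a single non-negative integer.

Answer: 1

Derivation:
Step 1: in state A at pos 0, read 0 -> (A,0)->write 0,move L,goto B. Now: state=B, head=-1, tape[-2..1]=0000 (head:  ^)
Step 2: in state B at pos -1, read 0 -> (B,0)->write 1,move R,goto A. Now: state=A, head=0, tape[-2..1]=0100 (head:   ^)
Step 3: in state A at pos 0, read 0 -> (A,0)->write 0,move L,goto B. Now: state=B, head=-1, tape[-2..1]=0100 (head:  ^)
Step 4: in state B at pos -1, read 1 -> (B,1)->write 1,move L,goto B. Now: state=B, head=-2, tape[-3..1]=00100 (head:  ^)
Step 5: in state B at pos -2, read 0 -> (B,0)->write 1,move R,goto A. Now: state=A, head=-1, tape[-3..1]=01100 (head:   ^)
Step 6: in state A at pos -1, read 1 -> (A,1)->write 0,move L,goto H. Now: state=H, head=-2, tape[-3..1]=01000 (head:  ^)
Cells containing 1 after step 6: {-2} -> 1 cell(s)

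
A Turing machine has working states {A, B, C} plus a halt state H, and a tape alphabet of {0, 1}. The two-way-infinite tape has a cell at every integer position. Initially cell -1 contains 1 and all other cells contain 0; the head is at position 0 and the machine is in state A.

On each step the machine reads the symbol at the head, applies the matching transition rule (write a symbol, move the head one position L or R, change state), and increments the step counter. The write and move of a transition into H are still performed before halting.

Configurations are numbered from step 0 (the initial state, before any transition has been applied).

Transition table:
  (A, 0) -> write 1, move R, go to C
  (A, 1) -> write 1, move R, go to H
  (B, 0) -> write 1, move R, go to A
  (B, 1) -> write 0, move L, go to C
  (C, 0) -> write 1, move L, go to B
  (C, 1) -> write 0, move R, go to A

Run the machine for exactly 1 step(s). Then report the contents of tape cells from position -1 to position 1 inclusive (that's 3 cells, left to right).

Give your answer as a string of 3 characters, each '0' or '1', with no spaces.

Step 1: in state A at pos 0, read 0 -> (A,0)->write 1,move R,goto C. Now: state=C, head=1, tape[-2..2]=01100 (head:    ^)

Answer: 110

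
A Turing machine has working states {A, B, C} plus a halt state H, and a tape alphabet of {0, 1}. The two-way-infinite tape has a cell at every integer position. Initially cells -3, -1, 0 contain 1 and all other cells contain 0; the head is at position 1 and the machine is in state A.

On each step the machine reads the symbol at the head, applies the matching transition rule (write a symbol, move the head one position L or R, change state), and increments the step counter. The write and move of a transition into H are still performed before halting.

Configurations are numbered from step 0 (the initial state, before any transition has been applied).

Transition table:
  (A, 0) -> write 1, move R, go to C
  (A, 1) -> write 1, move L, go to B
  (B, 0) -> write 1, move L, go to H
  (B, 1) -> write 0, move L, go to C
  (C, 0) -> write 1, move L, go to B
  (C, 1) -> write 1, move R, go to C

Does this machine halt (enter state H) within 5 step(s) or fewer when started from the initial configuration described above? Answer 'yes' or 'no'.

Step 1: in state A at pos 1, read 0 -> (A,0)->write 1,move R,goto C. Now: state=C, head=2, tape[-4..3]=01011100 (head:       ^)
Step 2: in state C at pos 2, read 0 -> (C,0)->write 1,move L,goto B. Now: state=B, head=1, tape[-4..3]=01011110 (head:      ^)
Step 3: in state B at pos 1, read 1 -> (B,1)->write 0,move L,goto C. Now: state=C, head=0, tape[-4..3]=01011010 (head:     ^)
Step 4: in state C at pos 0, read 1 -> (C,1)->write 1,move R,goto C. Now: state=C, head=1, tape[-4..3]=01011010 (head:      ^)
Step 5: in state C at pos 1, read 0 -> (C,0)->write 1,move L,goto B. Now: state=B, head=0, tape[-4..3]=01011110 (head:     ^)
After 5 step(s): state = B (not H) -> not halted within 5 -> no

Answer: no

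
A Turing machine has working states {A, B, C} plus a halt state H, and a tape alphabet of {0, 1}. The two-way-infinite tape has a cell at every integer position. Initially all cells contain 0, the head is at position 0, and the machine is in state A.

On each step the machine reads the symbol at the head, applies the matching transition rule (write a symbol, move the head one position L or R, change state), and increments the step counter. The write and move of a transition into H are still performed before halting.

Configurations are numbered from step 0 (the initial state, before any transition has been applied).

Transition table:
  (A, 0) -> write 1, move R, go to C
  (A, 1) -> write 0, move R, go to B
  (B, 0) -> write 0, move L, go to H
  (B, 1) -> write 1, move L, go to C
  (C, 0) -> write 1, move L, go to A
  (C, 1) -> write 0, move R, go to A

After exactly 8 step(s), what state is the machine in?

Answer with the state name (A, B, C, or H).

Answer: B

Derivation:
Step 1: in state A at pos 0, read 0 -> (A,0)->write 1,move R,goto C. Now: state=C, head=1, tape[-1..2]=0100 (head:   ^)
Step 2: in state C at pos 1, read 0 -> (C,0)->write 1,move L,goto A. Now: state=A, head=0, tape[-1..2]=0110 (head:  ^)
Step 3: in state A at pos 0, read 1 -> (A,1)->write 0,move R,goto B. Now: state=B, head=1, tape[-1..2]=0010 (head:   ^)
Step 4: in state B at pos 1, read 1 -> (B,1)->write 1,move L,goto C. Now: state=C, head=0, tape[-1..2]=0010 (head:  ^)
Step 5: in state C at pos 0, read 0 -> (C,0)->write 1,move L,goto A. Now: state=A, head=-1, tape[-2..2]=00110 (head:  ^)
Step 6: in state A at pos -1, read 0 -> (A,0)->write 1,move R,goto C. Now: state=C, head=0, tape[-2..2]=01110 (head:   ^)
Step 7: in state C at pos 0, read 1 -> (C,1)->write 0,move R,goto A. Now: state=A, head=1, tape[-2..2]=01010 (head:    ^)
Step 8: in state A at pos 1, read 1 -> (A,1)->write 0,move R,goto B. Now: state=B, head=2, tape[-2..3]=010000 (head:     ^)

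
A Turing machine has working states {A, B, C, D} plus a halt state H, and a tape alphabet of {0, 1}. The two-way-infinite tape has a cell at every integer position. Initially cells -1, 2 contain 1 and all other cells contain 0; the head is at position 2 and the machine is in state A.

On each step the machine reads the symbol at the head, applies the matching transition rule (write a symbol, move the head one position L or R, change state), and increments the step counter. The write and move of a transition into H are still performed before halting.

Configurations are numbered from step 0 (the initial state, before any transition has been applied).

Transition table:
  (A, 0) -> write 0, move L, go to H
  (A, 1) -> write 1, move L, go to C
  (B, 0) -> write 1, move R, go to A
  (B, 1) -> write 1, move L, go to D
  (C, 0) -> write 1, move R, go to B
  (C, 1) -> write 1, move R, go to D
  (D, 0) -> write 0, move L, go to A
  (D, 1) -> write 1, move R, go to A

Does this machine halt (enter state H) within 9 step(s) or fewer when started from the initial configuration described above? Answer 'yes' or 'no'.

Answer: yes

Derivation:
Step 1: in state A at pos 2, read 1 -> (A,1)->write 1,move L,goto C. Now: state=C, head=1, tape[-2..3]=010010 (head:    ^)
Step 2: in state C at pos 1, read 0 -> (C,0)->write 1,move R,goto B. Now: state=B, head=2, tape[-2..3]=010110 (head:     ^)
Step 3: in state B at pos 2, read 1 -> (B,1)->write 1,move L,goto D. Now: state=D, head=1, tape[-2..3]=010110 (head:    ^)
Step 4: in state D at pos 1, read 1 -> (D,1)->write 1,move R,goto A. Now: state=A, head=2, tape[-2..3]=010110 (head:     ^)
Step 5: in state A at pos 2, read 1 -> (A,1)->write 1,move L,goto C. Now: state=C, head=1, tape[-2..3]=010110 (head:    ^)
Step 6: in state C at pos 1, read 1 -> (C,1)->write 1,move R,goto D. Now: state=D, head=2, tape[-2..3]=010110 (head:     ^)
Step 7: in state D at pos 2, read 1 -> (D,1)->write 1,move R,goto A. Now: state=A, head=3, tape[-2..4]=0101100 (head:      ^)
Step 8: in state A at pos 3, read 0 -> (A,0)->write 0,move L,goto H. Now: state=H, head=2, tape[-2..4]=0101100 (head:     ^)
State H reached at step 8; 8 <= 9 -> yes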